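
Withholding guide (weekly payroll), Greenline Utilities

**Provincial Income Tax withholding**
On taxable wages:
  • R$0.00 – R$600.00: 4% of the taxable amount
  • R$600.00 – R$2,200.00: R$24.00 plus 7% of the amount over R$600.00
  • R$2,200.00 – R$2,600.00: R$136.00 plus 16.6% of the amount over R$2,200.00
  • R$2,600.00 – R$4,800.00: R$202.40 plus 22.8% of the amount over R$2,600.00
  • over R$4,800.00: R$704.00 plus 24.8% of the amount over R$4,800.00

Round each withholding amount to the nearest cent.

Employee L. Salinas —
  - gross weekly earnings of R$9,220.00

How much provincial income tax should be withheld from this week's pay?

Provincial Income Tax: taxable = R$9,220.00
  R$704.00 + 24.8% × (R$9,220.00 − R$4,800.00) = R$704.00 + 24.8% × R$4,420.00 = R$1,800.16

R$1,800.16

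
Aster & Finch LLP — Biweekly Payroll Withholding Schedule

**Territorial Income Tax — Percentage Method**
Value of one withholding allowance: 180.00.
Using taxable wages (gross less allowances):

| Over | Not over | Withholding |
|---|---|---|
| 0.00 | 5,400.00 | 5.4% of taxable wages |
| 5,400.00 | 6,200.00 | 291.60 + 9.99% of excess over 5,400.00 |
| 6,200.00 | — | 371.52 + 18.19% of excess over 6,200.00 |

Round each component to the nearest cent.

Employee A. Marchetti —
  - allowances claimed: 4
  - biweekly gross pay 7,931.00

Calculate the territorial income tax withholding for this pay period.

Territorial Income Tax: taxable = 7,931.00 − 4×180.00 = 7,211.00
  371.52 + 18.19% × (7,211.00 − 6,200.00) = 371.52 + 18.19% × 1,011.00 = 555.42

555.42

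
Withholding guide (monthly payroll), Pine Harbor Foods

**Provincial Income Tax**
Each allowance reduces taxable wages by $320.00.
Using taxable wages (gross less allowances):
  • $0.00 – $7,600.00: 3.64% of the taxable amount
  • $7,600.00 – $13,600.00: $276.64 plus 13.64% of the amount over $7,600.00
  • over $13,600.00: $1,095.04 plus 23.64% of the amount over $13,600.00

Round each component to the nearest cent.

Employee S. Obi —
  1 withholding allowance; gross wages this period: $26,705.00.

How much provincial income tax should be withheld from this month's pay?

Provincial Income Tax: taxable = $26,705.00 − 1×$320.00 = $26,385.00
  $1,095.04 + 23.64% × ($26,385.00 − $13,600.00) = $1,095.04 + 23.64% × $12,785.00 = $4,117.41

$4,117.41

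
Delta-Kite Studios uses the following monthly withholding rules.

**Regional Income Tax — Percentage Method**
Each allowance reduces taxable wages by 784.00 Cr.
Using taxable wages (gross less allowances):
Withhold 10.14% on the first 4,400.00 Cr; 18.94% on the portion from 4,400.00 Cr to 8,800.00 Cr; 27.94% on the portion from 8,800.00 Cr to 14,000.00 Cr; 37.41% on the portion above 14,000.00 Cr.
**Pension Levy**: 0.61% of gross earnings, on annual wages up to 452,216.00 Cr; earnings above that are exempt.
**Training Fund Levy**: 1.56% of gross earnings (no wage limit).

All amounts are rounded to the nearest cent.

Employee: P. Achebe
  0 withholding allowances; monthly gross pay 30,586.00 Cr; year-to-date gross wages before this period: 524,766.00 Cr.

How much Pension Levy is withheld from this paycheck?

0.00 Cr

Pension Levy: YTD 524,766.00 Cr ≥ cap 452,216.00 Cr → 0.00 Cr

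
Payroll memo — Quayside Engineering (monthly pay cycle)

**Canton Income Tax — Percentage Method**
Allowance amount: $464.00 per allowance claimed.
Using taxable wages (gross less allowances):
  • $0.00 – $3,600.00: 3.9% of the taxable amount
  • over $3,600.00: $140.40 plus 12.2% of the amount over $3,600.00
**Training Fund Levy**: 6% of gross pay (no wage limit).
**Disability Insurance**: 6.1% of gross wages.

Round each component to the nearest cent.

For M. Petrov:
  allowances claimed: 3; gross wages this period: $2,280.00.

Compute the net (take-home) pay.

$1,969.49

Canton Income Tax: taxable = $2,280.00 − 3×$464.00 = $888.00
  3.9% × $888.00 = $34.63
Training Fund Levy: 6% × $2,280.00 = $136.80
Disability Insurance: 6.1% × $2,280.00 = $139.08
Total withheld: $34.63 + $136.80 + $139.08 = $310.51
Net pay: $2,280.00 − $310.51 = $1,969.49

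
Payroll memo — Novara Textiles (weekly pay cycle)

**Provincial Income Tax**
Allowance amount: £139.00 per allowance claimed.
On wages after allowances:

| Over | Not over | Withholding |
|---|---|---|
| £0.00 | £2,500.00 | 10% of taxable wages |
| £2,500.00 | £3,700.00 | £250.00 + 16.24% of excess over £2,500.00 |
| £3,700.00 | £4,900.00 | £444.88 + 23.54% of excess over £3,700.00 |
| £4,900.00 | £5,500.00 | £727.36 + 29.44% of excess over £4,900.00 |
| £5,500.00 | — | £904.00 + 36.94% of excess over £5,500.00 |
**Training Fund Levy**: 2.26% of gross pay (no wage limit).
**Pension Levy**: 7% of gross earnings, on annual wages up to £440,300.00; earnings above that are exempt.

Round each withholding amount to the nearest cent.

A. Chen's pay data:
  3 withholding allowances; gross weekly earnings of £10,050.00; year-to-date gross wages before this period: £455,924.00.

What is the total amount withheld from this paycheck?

Provincial Income Tax: taxable = £10,050.00 − 3×£139.00 = £9,633.00
  £904.00 + 36.94% × (£9,633.00 − £5,500.00) = £904.00 + 36.94% × £4,133.00 = £2,430.73
Training Fund Levy: 2.26% × £10,050.00 = £227.13
Pension Levy: YTD £455,924.00 ≥ cap £440,300.00 → £0.00
Total: £2,430.73 + £227.13 + £0.00 = £2,657.86

£2,657.86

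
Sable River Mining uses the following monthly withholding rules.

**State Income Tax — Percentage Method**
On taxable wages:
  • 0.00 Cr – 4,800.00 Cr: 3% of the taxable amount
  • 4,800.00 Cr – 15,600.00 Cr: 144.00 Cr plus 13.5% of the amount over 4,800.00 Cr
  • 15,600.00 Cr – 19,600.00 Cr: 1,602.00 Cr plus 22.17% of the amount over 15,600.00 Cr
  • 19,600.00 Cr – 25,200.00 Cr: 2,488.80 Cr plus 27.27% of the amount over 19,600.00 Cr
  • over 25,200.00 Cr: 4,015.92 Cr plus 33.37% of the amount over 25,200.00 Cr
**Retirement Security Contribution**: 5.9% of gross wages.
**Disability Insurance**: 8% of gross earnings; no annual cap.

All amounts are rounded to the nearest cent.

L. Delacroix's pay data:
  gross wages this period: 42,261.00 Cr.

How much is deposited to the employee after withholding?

State Income Tax: taxable = 42,261.00 Cr
  4,015.92 Cr + 33.37% × (42,261.00 Cr − 25,200.00 Cr) = 4,015.92 Cr + 33.37% × 17,061.00 Cr = 9,709.18 Cr
Retirement Security Contribution: 5.9% × 42,261.00 Cr = 2,493.40 Cr
Disability Insurance: 8% × 42,261.00 Cr = 3,380.88 Cr
Total withheld: 9,709.18 Cr + 2,493.40 Cr + 3,380.88 Cr = 15,583.46 Cr
Net pay: 42,261.00 Cr − 15,583.46 Cr = 26,677.54 Cr

26,677.54 Cr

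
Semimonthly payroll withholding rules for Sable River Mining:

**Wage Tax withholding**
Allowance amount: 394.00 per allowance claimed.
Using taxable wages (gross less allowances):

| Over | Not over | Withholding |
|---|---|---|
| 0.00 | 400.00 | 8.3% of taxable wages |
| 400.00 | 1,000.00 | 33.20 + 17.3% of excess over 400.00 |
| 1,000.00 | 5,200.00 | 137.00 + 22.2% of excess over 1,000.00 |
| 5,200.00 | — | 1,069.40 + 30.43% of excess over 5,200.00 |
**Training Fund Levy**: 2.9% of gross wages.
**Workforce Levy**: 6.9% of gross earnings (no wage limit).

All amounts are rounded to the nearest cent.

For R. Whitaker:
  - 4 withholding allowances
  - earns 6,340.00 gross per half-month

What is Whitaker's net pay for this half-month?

Wage Tax: taxable = 6,340.00 − 4×394.00 = 4,764.00
  137.00 + 22.2% × (4,764.00 − 1,000.00) = 137.00 + 22.2% × 3,764.00 = 972.61
Training Fund Levy: 2.9% × 6,340.00 = 183.86
Workforce Levy: 6.9% × 6,340.00 = 437.46
Total withheld: 972.61 + 183.86 + 437.46 = 1,593.93
Net pay: 6,340.00 − 1,593.93 = 4,746.07

4,746.07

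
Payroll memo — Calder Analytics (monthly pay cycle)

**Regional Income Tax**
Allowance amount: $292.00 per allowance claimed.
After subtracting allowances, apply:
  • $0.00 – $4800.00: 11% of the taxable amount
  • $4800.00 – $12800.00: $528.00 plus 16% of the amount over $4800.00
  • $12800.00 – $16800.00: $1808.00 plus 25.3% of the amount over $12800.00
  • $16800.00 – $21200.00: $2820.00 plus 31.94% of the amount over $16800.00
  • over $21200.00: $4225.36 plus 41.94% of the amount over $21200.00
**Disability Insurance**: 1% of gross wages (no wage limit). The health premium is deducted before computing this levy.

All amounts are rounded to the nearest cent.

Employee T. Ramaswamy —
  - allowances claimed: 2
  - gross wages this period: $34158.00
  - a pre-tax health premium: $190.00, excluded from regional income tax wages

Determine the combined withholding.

Regional Income Tax: taxable = $34158.00 − $190.00 − 2×$292.00 = $33384.00
  $4225.36 + 41.94% × ($33384.00 − $21200.00) = $4225.36 + 41.94% × $12184.00 = $9335.33
Disability Insurance: 1% × $33968.00 = $339.68
Total: $9335.33 + $339.68 = $9675.01

$9675.01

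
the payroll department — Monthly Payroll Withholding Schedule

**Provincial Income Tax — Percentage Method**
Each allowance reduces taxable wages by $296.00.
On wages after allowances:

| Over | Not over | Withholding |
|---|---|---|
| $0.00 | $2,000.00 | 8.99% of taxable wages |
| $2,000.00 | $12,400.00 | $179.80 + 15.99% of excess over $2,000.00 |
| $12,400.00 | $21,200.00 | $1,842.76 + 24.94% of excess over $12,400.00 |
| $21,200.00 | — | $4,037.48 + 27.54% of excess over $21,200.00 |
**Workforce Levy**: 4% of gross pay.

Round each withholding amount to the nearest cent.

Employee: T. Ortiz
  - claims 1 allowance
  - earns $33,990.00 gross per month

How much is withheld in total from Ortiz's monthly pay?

$8,837.93

Provincial Income Tax: taxable = $33,990.00 − 1×$296.00 = $33,694.00
  $4,037.48 + 27.54% × ($33,694.00 − $21,200.00) = $4,037.48 + 27.54% × $12,494.00 = $7,478.33
Workforce Levy: 4% × $33,990.00 = $1,359.60
Total: $7,478.33 + $1,359.60 = $8,837.93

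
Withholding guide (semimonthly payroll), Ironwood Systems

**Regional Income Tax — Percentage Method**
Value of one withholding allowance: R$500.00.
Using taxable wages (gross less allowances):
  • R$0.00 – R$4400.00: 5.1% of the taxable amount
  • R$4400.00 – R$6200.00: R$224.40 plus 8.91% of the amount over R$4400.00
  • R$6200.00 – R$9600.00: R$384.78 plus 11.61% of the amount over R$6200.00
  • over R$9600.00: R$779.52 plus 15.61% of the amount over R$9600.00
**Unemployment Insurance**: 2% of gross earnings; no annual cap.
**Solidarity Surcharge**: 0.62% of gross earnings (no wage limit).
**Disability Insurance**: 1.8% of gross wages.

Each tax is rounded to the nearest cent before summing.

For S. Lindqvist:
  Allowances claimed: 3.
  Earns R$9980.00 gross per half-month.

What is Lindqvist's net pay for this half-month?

Regional Income Tax: taxable = R$9980.00 − 3×R$500.00 = R$8480.00
  R$384.78 + 11.61% × (R$8480.00 − R$6200.00) = R$384.78 + 11.61% × R$2280.00 = R$649.49
Unemployment Insurance: 2% × R$9980.00 = R$199.60
Solidarity Surcharge: 0.62% × R$9980.00 = R$61.88
Disability Insurance: 1.8% × R$9980.00 = R$179.64
Total withheld: R$649.49 + R$199.60 + R$61.88 + R$179.64 = R$1090.61
Net pay: R$9980.00 − R$1090.61 = R$8889.39

R$8889.39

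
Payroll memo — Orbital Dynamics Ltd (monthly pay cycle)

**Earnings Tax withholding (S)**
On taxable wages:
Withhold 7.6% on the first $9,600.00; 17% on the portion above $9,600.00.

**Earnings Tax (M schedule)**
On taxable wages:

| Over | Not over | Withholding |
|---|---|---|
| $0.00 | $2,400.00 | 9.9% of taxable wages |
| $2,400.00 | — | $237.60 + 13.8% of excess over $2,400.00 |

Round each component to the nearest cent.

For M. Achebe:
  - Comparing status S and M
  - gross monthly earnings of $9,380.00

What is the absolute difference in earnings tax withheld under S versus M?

$487.96

Earnings Tax (S): taxable = $9,380.00
  7.6% × $9,380.00 = $712.88
Earnings Tax (M): taxable = $9,380.00
  $237.60 + 13.8% × ($9,380.00 − $2,400.00) = $237.60 + 13.8% × $6,980.00 = $1,200.84
Difference: |$712.88 − $1,200.84| = $487.96 (higher under M)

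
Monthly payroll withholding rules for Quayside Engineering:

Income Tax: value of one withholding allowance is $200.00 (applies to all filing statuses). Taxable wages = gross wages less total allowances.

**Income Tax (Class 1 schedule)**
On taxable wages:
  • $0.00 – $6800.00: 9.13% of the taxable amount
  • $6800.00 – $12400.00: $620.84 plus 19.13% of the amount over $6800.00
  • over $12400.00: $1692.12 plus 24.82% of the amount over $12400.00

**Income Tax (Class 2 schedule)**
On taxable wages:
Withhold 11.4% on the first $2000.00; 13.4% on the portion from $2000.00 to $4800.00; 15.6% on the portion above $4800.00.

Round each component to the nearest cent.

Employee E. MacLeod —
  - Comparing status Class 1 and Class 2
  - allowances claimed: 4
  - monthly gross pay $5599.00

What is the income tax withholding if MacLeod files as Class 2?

$603.07

Income Tax (Class 2): taxable = $5599.00 − 4×$200.00 = $4799.00
  $228.00 + 13.4% × ($4799.00 − $2000.00) = $228.00 + 13.4% × $2799.00 = $603.07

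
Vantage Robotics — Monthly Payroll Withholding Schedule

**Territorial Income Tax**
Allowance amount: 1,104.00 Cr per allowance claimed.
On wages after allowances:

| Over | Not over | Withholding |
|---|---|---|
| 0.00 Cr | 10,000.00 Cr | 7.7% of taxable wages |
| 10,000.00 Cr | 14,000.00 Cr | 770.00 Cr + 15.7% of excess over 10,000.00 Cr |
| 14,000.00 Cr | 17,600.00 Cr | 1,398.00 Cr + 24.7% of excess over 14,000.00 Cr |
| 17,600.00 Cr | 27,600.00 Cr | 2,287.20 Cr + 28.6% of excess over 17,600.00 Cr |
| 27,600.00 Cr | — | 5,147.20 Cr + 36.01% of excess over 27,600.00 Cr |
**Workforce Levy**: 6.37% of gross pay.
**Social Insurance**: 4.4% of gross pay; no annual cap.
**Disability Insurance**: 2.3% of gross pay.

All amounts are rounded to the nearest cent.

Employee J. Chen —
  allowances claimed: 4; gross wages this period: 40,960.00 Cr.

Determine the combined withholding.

Territorial Income Tax: taxable = 40,960.00 Cr − 4×1,104.00 Cr = 36,544.00 Cr
  5,147.20 Cr + 36.01% × (36,544.00 Cr − 27,600.00 Cr) = 5,147.20 Cr + 36.01% × 8,944.00 Cr = 8,367.93 Cr
Workforce Levy: 6.37% × 40,960.00 Cr = 2,609.15 Cr
Social Insurance: 4.4% × 40,960.00 Cr = 1,802.24 Cr
Disability Insurance: 2.3% × 40,960.00 Cr = 942.08 Cr
Total: 8,367.93 Cr + 2,609.15 Cr + 1,802.24 Cr + 942.08 Cr = 13,721.40 Cr

13,721.40 Cr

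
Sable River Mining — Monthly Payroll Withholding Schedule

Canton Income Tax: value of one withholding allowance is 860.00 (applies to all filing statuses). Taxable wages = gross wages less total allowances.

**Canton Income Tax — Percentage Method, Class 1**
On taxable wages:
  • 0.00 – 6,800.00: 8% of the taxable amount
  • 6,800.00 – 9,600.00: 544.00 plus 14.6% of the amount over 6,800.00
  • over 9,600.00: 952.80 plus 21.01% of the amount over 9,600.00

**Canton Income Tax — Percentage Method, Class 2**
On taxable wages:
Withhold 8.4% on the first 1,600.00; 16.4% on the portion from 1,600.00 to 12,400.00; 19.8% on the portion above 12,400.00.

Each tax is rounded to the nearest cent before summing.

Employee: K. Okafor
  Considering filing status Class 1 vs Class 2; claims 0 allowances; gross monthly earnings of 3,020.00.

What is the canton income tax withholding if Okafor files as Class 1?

Canton Income Tax (Class 1): taxable = 3,020.00
  8% × 3,020.00 = 241.60

241.60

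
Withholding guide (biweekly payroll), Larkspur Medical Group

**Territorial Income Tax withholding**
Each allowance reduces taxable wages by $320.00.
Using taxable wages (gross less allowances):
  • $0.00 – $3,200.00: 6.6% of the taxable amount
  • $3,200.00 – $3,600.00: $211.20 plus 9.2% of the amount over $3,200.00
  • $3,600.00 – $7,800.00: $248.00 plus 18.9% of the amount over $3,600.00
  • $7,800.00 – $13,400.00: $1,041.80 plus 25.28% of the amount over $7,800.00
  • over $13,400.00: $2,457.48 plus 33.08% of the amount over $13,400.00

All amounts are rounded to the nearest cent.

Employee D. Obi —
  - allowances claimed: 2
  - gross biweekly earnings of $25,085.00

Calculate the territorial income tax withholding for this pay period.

$6,111.17

Territorial Income Tax: taxable = $25,085.00 − 2×$320.00 = $24,445.00
  $2,457.48 + 33.08% × ($24,445.00 − $13,400.00) = $2,457.48 + 33.08% × $11,045.00 = $6,111.17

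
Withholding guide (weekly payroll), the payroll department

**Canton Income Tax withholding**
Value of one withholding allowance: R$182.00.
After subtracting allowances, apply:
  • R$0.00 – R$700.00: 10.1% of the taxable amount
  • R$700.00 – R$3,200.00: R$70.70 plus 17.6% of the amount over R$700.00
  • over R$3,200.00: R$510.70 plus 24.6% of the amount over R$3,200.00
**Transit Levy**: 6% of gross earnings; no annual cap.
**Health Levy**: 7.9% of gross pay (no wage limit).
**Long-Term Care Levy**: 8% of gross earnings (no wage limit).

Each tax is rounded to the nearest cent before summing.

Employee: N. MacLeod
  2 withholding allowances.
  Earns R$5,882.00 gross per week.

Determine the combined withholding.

R$2,369.09

Canton Income Tax: taxable = R$5,882.00 − 2×R$182.00 = R$5,518.00
  R$510.70 + 24.6% × (R$5,518.00 − R$3,200.00) = R$510.70 + 24.6% × R$2,318.00 = R$1,080.93
Transit Levy: 6% × R$5,882.00 = R$352.92
Health Levy: 7.9% × R$5,882.00 = R$464.68
Long-Term Care Levy: 8% × R$5,882.00 = R$470.56
Total: R$1,080.93 + R$352.92 + R$464.68 + R$470.56 = R$2,369.09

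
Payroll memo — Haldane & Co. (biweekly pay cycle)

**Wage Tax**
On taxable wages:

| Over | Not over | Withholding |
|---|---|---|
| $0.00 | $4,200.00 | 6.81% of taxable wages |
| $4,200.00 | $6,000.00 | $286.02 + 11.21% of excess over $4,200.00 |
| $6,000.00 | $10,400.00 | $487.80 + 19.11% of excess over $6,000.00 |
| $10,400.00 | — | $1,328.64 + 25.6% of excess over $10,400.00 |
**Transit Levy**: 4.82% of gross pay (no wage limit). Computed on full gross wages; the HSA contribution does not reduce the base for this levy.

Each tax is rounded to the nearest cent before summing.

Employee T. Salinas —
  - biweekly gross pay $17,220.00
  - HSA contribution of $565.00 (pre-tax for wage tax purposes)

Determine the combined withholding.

Wage Tax: taxable = $17,220.00 − $565.00 = $16,655.00
  $1,328.64 + 25.6% × ($16,655.00 − $10,400.00) = $1,328.64 + 25.6% × $6,255.00 = $2,929.92
Transit Levy: 4.82% × $17,220.00 = $830.00
Total: $2,929.92 + $830.00 = $3,759.92

$3,759.92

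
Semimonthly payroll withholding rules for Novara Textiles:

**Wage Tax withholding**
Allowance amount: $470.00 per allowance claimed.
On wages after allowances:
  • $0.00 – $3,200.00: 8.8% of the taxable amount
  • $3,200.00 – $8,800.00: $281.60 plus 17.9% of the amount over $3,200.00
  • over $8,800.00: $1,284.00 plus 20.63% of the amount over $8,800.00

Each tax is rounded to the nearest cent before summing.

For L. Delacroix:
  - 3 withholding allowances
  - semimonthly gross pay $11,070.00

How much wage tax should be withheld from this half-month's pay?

Wage Tax: taxable = $11,070.00 − 3×$470.00 = $9,660.00
  $1,284.00 + 20.63% × ($9,660.00 − $8,800.00) = $1,284.00 + 20.63% × $860.00 = $1,461.42

$1,461.42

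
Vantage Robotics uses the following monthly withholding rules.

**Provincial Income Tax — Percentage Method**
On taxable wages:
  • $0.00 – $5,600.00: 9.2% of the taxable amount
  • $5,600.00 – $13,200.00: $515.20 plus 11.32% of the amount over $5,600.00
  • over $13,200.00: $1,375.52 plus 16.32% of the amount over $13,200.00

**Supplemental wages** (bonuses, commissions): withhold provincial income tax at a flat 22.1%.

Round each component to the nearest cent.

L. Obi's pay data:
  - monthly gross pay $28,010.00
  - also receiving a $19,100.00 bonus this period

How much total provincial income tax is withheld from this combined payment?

Provincial Income Tax: taxable = $28,010.00
  $1,375.52 + 16.32% × ($28,010.00 − $13,200.00) = $1,375.52 + 16.32% × $14,810.00 = $3,792.51
Supplemental (22.1% flat on bonus): 22.1% × $19,100.00 = $4,221.10
Total provincial income tax: $3,792.51 + $4,221.10 = $8,013.61

$8,013.61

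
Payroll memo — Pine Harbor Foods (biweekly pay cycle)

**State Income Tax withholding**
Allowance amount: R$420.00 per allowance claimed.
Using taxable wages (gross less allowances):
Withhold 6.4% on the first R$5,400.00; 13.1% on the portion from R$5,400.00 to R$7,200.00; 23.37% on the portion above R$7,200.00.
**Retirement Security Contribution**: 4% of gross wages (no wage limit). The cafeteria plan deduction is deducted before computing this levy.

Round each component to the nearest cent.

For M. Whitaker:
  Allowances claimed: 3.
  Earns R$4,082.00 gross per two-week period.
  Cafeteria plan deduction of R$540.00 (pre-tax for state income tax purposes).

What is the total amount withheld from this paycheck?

R$287.73

State Income Tax: taxable = R$4,082.00 − R$540.00 − 3×R$420.00 = R$2,282.00
  6.4% × R$2,282.00 = R$146.05
Retirement Security Contribution: 4% × R$3,542.00 = R$141.68
Total: R$146.05 + R$141.68 = R$287.73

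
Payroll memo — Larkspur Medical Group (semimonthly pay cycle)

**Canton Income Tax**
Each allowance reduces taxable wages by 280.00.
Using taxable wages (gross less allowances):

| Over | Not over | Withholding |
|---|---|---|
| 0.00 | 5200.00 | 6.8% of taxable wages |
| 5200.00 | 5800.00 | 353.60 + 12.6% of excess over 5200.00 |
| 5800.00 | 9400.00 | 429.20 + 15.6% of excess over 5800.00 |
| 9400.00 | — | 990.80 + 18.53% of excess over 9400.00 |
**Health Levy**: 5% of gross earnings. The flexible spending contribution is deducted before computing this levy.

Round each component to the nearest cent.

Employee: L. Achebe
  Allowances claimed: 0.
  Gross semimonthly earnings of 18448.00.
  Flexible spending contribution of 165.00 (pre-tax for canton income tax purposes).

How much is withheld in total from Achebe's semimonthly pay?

Canton Income Tax: taxable = 18448.00 − 165.00 = 18283.00
  990.80 + 18.53% × (18283.00 − 9400.00) = 990.80 + 18.53% × 8883.00 = 2636.82
Health Levy: 5% × 18283.00 = 914.15
Total: 2636.82 + 914.15 = 3550.97

3550.97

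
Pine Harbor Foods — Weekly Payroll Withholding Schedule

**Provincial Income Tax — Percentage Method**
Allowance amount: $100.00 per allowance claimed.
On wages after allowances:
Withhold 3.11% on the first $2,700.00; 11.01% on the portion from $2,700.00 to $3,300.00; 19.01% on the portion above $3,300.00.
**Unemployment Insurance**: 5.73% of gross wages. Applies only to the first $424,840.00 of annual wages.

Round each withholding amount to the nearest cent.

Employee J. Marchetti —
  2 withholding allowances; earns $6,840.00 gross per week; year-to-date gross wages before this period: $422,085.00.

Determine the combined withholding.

$942.82

Provincial Income Tax: taxable = $6,840.00 − 2×$100.00 = $6,640.00
  $150.03 + 19.01% × ($6,640.00 − $3,300.00) = $150.03 + 19.01% × $3,340.00 = $784.96
Unemployment Insurance: cap $424,840.00 − YTD $422,085.00 = $2,755.00 subject; 5.73% × $2,755.00 = $157.86
Total: $784.96 + $157.86 = $942.82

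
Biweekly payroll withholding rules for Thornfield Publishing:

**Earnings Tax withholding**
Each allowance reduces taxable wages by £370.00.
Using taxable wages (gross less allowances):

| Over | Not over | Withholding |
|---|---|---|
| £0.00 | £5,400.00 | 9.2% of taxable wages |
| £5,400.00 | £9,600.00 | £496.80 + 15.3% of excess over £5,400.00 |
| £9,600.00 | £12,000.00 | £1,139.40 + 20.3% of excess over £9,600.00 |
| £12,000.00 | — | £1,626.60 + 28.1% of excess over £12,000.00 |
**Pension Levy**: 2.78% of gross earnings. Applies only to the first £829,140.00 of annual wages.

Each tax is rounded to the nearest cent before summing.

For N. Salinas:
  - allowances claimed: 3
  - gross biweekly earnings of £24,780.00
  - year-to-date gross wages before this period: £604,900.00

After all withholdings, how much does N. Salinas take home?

Earnings Tax: taxable = £24,780.00 − 3×£370.00 = £23,670.00
  £1,626.60 + 28.1% × (£23,670.00 − £12,000.00) = £1,626.60 + 28.1% × £11,670.00 = £4,905.87
Pension Levy: 2.78% × £24,780.00 = £688.88
Total withheld: £4,905.87 + £688.88 = £5,594.75
Net pay: £24,780.00 − £5,594.75 = £19,185.25

£19,185.25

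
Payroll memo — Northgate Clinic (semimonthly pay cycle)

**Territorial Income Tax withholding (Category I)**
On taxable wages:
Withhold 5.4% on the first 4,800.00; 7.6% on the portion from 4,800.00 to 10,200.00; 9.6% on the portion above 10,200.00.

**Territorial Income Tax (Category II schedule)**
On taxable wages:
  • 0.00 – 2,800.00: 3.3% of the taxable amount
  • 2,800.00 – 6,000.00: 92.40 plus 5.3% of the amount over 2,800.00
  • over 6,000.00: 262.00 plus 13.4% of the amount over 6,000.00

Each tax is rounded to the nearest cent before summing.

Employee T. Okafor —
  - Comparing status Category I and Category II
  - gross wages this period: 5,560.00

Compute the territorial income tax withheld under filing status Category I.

Territorial Income Tax (Category I): taxable = 5,560.00
  259.20 + 7.6% × (5,560.00 − 4,800.00) = 259.20 + 7.6% × 760.00 = 316.96

316.96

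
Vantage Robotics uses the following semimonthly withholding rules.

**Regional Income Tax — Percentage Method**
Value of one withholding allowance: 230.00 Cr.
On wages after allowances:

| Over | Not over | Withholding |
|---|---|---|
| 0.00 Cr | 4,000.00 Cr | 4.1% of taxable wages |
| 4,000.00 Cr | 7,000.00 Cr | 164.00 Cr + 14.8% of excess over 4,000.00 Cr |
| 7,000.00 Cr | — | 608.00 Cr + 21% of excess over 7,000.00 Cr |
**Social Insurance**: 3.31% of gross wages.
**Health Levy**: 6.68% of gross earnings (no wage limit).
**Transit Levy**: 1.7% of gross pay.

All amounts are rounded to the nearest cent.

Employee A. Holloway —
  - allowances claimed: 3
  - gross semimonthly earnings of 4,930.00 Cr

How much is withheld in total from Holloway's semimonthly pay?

Regional Income Tax: taxable = 4,930.00 Cr − 3×230.00 Cr = 4,240.00 Cr
  164.00 Cr + 14.8% × (4,240.00 Cr − 4,000.00 Cr) = 164.00 Cr + 14.8% × 240.00 Cr = 199.52 Cr
Social Insurance: 3.31% × 4,930.00 Cr = 163.18 Cr
Health Levy: 6.68% × 4,930.00 Cr = 329.32 Cr
Transit Levy: 1.7% × 4,930.00 Cr = 83.81 Cr
Total: 199.52 Cr + 163.18 Cr + 329.32 Cr + 83.81 Cr = 775.83 Cr

775.83 Cr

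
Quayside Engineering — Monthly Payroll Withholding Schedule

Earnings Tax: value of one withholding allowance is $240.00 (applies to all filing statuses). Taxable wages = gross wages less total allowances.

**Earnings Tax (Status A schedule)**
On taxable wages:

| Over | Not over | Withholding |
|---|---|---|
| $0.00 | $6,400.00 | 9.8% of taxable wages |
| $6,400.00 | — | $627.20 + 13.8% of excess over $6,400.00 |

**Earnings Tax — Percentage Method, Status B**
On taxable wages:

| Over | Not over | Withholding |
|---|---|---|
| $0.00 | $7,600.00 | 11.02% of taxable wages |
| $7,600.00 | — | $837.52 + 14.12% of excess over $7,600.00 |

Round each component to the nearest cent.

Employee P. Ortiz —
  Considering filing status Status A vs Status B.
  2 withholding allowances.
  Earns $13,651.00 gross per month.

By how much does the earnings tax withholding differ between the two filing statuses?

Earnings Tax (Status A): taxable = $13,651.00 − 2×$240.00 = $13,171.00
  $627.20 + 13.8% × ($13,171.00 − $6,400.00) = $627.20 + 13.8% × $6,771.00 = $1,561.60
Earnings Tax (Status B): taxable = $13,651.00 − 2×$240.00 = $13,171.00
  $837.52 + 14.12% × ($13,171.00 − $7,600.00) = $837.52 + 14.12% × $5,571.00 = $1,624.15
Difference: |$1,561.60 − $1,624.15| = $62.55 (higher under Status B)

$62.55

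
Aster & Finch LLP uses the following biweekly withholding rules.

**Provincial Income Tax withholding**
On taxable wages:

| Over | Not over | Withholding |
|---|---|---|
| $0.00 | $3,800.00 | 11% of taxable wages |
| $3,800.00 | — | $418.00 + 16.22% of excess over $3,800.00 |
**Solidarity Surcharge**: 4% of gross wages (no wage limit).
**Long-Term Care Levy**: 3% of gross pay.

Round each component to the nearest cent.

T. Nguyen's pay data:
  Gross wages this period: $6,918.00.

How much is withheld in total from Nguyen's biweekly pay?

$1,408.00

Provincial Income Tax: taxable = $6,918.00
  $418.00 + 16.22% × ($6,918.00 − $3,800.00) = $418.00 + 16.22% × $3,118.00 = $923.74
Solidarity Surcharge: 4% × $6,918.00 = $276.72
Long-Term Care Levy: 3% × $6,918.00 = $207.54
Total: $923.74 + $276.72 + $207.54 = $1,408.00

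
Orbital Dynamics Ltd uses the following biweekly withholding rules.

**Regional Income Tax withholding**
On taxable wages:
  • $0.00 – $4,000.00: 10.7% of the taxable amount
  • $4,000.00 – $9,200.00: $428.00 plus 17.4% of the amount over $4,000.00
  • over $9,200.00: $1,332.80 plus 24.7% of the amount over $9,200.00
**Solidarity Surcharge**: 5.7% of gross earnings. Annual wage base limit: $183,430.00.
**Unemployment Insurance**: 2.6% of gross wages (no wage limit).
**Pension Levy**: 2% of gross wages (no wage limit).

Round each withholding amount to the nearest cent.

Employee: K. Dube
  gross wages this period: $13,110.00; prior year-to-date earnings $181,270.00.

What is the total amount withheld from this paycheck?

$3,024.75

Regional Income Tax: taxable = $13,110.00
  $1,332.80 + 24.7% × ($13,110.00 − $9,200.00) = $1,332.80 + 24.7% × $3,910.00 = $2,298.57
Solidarity Surcharge: cap $183,430.00 − YTD $181,270.00 = $2,160.00 subject; 5.7% × $2,160.00 = $123.12
Unemployment Insurance: 2.6% × $13,110.00 = $340.86
Pension Levy: 2% × $13,110.00 = $262.20
Total: $2,298.57 + $123.12 + $340.86 + $262.20 = $3,024.75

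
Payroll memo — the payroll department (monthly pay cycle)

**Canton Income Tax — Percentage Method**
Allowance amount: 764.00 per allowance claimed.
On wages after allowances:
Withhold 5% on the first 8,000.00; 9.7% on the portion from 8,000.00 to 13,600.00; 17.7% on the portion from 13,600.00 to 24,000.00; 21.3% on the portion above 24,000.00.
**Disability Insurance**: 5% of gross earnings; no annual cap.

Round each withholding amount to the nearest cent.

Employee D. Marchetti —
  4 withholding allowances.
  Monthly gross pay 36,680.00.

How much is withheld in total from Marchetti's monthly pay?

Canton Income Tax: taxable = 36,680.00 − 4×764.00 = 33,624.00
  2,784.00 + 21.3% × (33,624.00 − 24,000.00) = 2,784.00 + 21.3% × 9,624.00 = 4,833.91
Disability Insurance: 5% × 36,680.00 = 1,834.00
Total: 4,833.91 + 1,834.00 = 6,667.91

6,667.91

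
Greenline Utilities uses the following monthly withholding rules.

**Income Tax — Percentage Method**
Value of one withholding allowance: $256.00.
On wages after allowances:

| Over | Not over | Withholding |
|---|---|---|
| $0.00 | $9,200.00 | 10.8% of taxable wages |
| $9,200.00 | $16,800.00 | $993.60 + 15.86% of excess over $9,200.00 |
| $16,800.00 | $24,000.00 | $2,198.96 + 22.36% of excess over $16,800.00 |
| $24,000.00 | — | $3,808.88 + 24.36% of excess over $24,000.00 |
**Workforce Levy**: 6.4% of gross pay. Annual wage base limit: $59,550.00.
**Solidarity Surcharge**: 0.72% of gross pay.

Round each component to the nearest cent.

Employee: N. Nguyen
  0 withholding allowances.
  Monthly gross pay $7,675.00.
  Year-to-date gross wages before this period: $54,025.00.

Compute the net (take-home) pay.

$6,437.24

Income Tax: taxable = $7,675.00
  10.8% × $7,675.00 = $828.90
Workforce Levy: cap $59,550.00 − YTD $54,025.00 = $5,525.00 subject; 6.4% × $5,525.00 = $353.60
Solidarity Surcharge: 0.72% × $7,675.00 = $55.26
Total withheld: $828.90 + $353.60 + $55.26 = $1,237.76
Net pay: $7,675.00 − $1,237.76 = $6,437.24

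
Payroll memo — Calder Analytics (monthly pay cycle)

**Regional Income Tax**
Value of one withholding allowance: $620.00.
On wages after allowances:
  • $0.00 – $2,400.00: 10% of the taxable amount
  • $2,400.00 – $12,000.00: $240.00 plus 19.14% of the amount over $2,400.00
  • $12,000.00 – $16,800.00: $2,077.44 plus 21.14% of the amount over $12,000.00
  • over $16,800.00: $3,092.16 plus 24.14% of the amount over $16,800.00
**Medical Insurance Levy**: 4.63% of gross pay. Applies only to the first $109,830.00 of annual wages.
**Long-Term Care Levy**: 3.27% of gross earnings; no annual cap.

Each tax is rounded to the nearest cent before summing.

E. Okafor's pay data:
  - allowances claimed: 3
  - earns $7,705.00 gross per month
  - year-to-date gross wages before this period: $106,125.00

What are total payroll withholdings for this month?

$1,322.86

Regional Income Tax: taxable = $7,705.00 − 3×$620.00 = $5,845.00
  $240.00 + 19.14% × ($5,845.00 − $2,400.00) = $240.00 + 19.14% × $3,445.00 = $899.37
Medical Insurance Levy: cap $109,830.00 − YTD $106,125.00 = $3,705.00 subject; 4.63% × $3,705.00 = $171.54
Long-Term Care Levy: 3.27% × $7,705.00 = $251.95
Total: $899.37 + $171.54 + $251.95 = $1,322.86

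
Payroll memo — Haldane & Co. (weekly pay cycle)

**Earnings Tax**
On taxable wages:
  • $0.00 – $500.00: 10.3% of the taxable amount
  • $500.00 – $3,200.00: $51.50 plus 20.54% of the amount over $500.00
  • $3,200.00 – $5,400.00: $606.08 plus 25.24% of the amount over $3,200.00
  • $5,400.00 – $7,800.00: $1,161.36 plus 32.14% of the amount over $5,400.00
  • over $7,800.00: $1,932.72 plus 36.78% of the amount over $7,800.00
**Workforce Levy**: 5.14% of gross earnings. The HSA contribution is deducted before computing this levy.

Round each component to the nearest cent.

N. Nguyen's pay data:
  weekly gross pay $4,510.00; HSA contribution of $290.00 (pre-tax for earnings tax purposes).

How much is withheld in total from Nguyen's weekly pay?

Earnings Tax: taxable = $4,510.00 − $290.00 = $4,220.00
  $606.08 + 25.24% × ($4,220.00 − $3,200.00) = $606.08 + 25.24% × $1,020.00 = $863.53
Workforce Levy: 5.14% × $4,220.00 = $216.91
Total: $863.53 + $216.91 = $1,080.44

$1,080.44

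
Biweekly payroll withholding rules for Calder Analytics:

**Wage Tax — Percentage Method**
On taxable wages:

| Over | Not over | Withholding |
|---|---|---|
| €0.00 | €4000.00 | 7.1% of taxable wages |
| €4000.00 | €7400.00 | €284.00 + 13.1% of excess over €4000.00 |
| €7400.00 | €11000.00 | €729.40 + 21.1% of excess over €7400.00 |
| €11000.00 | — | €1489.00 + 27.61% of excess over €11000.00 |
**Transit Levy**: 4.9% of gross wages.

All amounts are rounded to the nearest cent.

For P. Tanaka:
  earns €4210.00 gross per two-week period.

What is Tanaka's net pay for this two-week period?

Wage Tax: taxable = €4210.00
  €284.00 + 13.1% × (€4210.00 − €4000.00) = €284.00 + 13.1% × €210.00 = €311.51
Transit Levy: 4.9% × €4210.00 = €206.29
Total withheld: €311.51 + €206.29 = €517.80
Net pay: €4210.00 − €517.80 = €3692.20

€3692.20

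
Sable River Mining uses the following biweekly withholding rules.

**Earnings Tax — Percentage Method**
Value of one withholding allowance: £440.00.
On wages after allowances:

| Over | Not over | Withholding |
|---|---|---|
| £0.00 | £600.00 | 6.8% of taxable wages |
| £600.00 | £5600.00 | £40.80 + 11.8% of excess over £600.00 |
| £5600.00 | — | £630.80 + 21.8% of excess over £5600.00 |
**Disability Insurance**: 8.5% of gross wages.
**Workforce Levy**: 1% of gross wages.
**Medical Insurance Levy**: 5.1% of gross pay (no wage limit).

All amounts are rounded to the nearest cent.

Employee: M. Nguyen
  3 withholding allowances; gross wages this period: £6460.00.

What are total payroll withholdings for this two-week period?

Earnings Tax: taxable = £6460.00 − 3×£440.00 = £5140.00
  £40.80 + 11.8% × (£5140.00 − £600.00) = £40.80 + 11.8% × £4540.00 = £576.52
Disability Insurance: 8.5% × £6460.00 = £549.10
Workforce Levy: 1% × £6460.00 = £64.60
Medical Insurance Levy: 5.1% × £6460.00 = £329.46
Total: £576.52 + £549.10 + £64.60 + £329.46 = £1519.68

£1519.68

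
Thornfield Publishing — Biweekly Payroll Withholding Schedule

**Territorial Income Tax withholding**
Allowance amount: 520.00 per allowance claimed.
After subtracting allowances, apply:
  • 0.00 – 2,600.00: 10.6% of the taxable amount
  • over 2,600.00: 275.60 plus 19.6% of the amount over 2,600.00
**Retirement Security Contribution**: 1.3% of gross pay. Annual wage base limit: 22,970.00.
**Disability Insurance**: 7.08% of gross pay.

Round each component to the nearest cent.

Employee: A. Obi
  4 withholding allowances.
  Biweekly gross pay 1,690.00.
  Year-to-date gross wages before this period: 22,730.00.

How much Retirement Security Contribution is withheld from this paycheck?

3.12

Retirement Security Contribution: cap 22,970.00 − YTD 22,730.00 = 240.00 subject; 1.3% × 240.00 = 3.12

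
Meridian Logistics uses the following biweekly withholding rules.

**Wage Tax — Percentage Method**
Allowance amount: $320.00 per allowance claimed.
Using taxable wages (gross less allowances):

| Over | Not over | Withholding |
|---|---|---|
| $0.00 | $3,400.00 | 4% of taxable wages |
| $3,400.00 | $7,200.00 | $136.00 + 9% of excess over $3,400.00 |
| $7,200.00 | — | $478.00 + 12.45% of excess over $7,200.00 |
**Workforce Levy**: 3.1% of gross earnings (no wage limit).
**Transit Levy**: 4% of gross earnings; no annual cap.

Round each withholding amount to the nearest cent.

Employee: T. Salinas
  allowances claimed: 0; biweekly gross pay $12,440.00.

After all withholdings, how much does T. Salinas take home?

Wage Tax: taxable = $12,440.00
  $478.00 + 12.45% × ($12,440.00 − $7,200.00) = $478.00 + 12.45% × $5,240.00 = $1,130.38
Workforce Levy: 3.1% × $12,440.00 = $385.64
Transit Levy: 4% × $12,440.00 = $497.60
Total withheld: $1,130.38 + $385.64 + $497.60 = $2,013.62
Net pay: $12,440.00 − $2,013.62 = $10,426.38

$10,426.38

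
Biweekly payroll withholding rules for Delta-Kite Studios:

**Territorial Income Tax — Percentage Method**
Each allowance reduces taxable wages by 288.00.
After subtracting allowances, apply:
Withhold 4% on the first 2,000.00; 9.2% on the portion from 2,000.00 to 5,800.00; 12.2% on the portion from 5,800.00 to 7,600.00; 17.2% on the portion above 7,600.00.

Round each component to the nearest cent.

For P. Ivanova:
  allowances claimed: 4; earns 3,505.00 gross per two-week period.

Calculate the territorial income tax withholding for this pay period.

112.48

Territorial Income Tax: taxable = 3,505.00 − 4×288.00 = 2,353.00
  80.00 + 9.2% × (2,353.00 − 2,000.00) = 80.00 + 9.2% × 353.00 = 112.48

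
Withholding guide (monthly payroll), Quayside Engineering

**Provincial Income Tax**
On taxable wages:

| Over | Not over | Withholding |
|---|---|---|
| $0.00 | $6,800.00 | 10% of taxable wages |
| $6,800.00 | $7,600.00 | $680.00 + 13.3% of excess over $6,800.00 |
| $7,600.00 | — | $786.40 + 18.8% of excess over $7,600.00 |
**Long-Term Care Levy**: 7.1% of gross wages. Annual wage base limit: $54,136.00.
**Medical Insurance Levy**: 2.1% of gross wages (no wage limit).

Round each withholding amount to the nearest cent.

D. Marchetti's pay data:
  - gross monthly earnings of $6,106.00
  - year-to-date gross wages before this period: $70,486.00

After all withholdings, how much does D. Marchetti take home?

Provincial Income Tax: taxable = $6,106.00
  10% × $6,106.00 = $610.60
Long-Term Care Levy: YTD $70,486.00 ≥ cap $54,136.00 → $0.00
Medical Insurance Levy: 2.1% × $6,106.00 = $128.23
Total withheld: $610.60 + $0.00 + $128.23 = $738.83
Net pay: $6,106.00 − $738.83 = $5,367.17

$5,367.17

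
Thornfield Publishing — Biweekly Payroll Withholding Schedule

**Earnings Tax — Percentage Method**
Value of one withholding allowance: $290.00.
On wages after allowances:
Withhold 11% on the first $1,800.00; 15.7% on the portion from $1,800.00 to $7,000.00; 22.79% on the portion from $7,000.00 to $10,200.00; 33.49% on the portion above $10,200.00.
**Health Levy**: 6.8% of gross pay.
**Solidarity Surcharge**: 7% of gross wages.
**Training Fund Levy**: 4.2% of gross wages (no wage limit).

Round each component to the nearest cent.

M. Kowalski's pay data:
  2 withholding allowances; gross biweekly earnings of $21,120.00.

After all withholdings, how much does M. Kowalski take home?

Earnings Tax: taxable = $21,120.00 − 2×$290.00 = $20,540.00
  $1,743.68 + 33.49% × ($20,540.00 − $10,200.00) = $1,743.68 + 33.49% × $10,340.00 = $5,206.55
Health Levy: 6.8% × $21,120.00 = $1,436.16
Solidarity Surcharge: 7% × $21,120.00 = $1,478.40
Training Fund Levy: 4.2% × $21,120.00 = $887.04
Total withheld: $5,206.55 + $1,436.16 + $1,478.40 + $887.04 = $9,008.15
Net pay: $21,120.00 − $9,008.15 = $12,111.85

$12,111.85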